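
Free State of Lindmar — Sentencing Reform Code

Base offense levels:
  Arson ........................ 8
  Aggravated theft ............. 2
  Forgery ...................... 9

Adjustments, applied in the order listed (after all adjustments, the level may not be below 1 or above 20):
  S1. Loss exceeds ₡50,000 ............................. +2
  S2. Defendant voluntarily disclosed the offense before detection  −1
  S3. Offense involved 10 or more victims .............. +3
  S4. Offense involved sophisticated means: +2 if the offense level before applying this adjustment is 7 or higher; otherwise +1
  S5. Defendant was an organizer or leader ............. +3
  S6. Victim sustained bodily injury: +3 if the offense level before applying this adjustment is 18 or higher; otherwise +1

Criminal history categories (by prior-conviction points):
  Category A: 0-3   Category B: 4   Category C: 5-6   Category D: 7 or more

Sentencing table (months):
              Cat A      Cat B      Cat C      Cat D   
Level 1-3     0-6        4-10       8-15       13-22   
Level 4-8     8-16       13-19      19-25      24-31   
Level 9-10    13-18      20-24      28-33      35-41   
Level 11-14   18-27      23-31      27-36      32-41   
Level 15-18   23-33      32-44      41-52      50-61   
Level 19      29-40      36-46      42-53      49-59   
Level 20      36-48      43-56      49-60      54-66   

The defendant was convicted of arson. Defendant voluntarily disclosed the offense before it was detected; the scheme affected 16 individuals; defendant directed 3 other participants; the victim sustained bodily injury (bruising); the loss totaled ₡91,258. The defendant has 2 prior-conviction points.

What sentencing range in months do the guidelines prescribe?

23-33 months

Base offense level for arson: 8.
S1 applies: 8 + 2 = 10.
S2 applies: 10 − 1 = 9.
S3 applies: 9 + 3 = 12.
S4 does not apply.
S5 applies: 12 + 3 = 15.
S6 applies (level before this adjustment is 15 < 18, so +1): 15 + 1 = 16.
Final offense level: 16.
Criminal history: 2 prior points → Category A (0-3).
Level 16 falls in the 15-18 band.
Grid: Level 15-18 × Category A = 23-33 months.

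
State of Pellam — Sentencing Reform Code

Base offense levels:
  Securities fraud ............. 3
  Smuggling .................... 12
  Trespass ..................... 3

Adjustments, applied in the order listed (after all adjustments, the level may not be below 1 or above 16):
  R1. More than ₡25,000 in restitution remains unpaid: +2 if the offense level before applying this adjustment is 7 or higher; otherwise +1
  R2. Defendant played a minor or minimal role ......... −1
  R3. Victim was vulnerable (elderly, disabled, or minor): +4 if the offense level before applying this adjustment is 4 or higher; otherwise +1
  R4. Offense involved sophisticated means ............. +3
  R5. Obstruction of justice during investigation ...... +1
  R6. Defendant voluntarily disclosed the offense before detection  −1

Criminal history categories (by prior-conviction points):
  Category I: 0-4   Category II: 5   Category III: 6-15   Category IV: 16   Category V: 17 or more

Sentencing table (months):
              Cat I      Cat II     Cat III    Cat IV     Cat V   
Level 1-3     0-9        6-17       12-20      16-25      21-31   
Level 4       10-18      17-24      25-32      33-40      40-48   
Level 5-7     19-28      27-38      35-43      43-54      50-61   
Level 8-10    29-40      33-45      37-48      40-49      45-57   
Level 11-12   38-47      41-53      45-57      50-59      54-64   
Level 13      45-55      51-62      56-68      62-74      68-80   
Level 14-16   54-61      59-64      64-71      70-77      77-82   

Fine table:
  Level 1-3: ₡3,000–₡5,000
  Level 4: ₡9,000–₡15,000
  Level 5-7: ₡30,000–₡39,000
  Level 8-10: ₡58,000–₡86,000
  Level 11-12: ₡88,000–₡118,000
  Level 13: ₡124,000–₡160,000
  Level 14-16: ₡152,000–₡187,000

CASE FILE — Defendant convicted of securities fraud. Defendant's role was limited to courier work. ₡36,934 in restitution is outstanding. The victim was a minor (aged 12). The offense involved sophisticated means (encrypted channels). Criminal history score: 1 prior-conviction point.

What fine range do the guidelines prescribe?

₡30,000–₡39,000

Base offense level for securities fraud: 3.
R1 applies (level before this adjustment is 3 < 7, so +1): 3 + 1 = 4.
R2 applies: 4 − 1 = 3.
R3 applies (level before this adjustment is 3 < 4, so +1): 3 + 1 = 4.
R4 applies: 4 + 3 = 7.
R6 does not apply.
Final offense level: 7.
Level 7 falls in the 5-7 band.
Fine table: Level 5-7 → ₡30,000–₡39,000.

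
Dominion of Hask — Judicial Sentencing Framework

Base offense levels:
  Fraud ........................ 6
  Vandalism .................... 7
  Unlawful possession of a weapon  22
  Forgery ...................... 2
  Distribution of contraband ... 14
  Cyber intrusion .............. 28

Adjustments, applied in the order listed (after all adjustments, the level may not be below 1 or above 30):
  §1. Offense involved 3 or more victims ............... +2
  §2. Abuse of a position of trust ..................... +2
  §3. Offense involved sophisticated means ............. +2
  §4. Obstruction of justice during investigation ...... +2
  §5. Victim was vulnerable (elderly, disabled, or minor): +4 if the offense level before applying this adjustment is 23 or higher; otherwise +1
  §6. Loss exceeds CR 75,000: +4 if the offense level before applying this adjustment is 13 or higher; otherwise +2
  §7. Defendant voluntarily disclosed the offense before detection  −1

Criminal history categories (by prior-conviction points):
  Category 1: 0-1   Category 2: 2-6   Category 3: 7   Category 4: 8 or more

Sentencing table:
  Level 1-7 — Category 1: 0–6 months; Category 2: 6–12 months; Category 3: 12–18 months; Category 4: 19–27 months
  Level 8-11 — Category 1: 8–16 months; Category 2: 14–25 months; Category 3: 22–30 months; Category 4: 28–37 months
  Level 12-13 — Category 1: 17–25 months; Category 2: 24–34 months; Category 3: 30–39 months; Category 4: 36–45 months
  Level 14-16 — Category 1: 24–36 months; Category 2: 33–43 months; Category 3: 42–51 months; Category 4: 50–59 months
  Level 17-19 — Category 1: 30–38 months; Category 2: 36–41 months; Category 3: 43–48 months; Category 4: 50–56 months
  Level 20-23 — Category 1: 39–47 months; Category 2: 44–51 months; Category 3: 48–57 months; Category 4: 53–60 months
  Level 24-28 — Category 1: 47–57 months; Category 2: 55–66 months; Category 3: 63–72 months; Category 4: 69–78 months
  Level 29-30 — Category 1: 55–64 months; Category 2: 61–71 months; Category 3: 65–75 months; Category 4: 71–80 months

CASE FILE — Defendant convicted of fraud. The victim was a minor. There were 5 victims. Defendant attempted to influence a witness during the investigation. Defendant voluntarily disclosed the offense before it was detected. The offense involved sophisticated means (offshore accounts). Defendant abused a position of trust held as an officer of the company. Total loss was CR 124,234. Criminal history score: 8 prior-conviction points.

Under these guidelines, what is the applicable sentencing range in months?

Base offense level for fraud: 6.
§1 applies: 6 + 2 = 8.
§2 applies: 8 + 2 = 10.
§3 applies: 10 + 2 = 12.
§4 applies: 12 + 2 = 14.
§5 applies (level before this adjustment is 14 < 23, so +1): 14 + 1 = 15.
§6 applies (level before this adjustment is 15 ≥ 13, so +4): 15 + 4 = 19.
§7 applies: 19 − 1 = 18.
Final offense level: 18.
Criminal history: 8 prior points → Category 4 (8+).
Level 18 falls in the 17-19 band.
Grid: Level 17-19 × Category 4 = 50-56 months.

50-56 months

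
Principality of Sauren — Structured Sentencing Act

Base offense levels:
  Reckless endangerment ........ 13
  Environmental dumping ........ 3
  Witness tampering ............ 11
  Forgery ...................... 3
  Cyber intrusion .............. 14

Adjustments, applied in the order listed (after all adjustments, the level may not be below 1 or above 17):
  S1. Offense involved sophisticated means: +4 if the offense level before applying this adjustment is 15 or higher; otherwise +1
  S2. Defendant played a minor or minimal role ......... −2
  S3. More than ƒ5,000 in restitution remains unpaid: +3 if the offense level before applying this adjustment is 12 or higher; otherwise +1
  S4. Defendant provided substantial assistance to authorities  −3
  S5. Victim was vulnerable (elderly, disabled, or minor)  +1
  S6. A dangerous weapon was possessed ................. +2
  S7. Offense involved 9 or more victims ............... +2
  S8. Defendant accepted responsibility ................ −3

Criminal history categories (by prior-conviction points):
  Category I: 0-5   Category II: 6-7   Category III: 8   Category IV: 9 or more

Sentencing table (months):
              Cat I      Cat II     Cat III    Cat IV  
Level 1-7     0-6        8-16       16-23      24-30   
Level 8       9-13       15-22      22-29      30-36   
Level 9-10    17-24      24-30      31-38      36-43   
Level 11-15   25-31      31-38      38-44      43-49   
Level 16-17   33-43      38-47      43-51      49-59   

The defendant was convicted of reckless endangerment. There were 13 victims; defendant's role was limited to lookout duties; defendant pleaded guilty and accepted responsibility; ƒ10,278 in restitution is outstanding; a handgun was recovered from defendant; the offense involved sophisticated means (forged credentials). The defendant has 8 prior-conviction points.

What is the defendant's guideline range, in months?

Base offense level for reckless endangerment: 13.
S1 applies (level before this adjustment is 13 < 15, so +1): 13 + 1 = 14.
S2 applies: 14 − 2 = 12.
S3 applies (level before this adjustment is 12 ≥ 12, so +3): 12 + 3 = 15.
S4 does not apply.
S6 applies: 15 + 2 = 17.
S7 applies: 17 + 2 = 19.
S8 applies: 19 − 3 = 16.
Final offense level: 16.
Criminal history: 8 prior points → Category III (8).
Level 16 falls in the 16-17 band.
Grid: Level 16-17 × Category III = 43-51 months.

43-51 months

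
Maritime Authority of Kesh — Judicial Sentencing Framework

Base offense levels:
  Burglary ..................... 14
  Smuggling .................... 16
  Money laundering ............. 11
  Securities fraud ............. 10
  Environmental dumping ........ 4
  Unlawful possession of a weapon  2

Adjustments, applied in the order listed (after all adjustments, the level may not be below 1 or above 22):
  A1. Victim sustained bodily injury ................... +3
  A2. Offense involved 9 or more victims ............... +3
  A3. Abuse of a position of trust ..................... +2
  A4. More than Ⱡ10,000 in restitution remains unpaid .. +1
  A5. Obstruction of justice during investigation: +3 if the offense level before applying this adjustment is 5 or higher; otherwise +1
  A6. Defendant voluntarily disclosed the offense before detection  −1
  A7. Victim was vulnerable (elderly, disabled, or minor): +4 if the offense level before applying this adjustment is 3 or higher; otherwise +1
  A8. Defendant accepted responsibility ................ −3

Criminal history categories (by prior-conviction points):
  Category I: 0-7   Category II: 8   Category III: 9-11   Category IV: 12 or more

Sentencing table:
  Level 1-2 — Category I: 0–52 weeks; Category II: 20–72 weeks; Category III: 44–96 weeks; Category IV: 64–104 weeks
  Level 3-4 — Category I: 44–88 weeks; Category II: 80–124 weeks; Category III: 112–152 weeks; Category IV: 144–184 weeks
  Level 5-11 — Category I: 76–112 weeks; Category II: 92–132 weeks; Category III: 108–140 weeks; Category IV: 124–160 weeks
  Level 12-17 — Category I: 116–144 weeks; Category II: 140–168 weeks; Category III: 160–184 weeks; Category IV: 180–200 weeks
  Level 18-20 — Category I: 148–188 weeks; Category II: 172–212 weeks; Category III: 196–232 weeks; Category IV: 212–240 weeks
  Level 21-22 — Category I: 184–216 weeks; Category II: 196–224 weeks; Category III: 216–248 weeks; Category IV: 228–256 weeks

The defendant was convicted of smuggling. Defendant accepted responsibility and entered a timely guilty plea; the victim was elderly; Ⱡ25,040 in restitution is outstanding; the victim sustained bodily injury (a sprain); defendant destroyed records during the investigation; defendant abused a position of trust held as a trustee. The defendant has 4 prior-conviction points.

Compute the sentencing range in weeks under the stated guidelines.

Base offense level for smuggling: 16.
A1 applies: 16 + 3 = 19.
A2 does not apply.
A3 applies: 19 + 2 = 21.
A4 applies: 21 + 1 = 22.
A5 applies (level before this adjustment is 22 ≥ 5, so +3): 22 + 3 = 25.
A7 applies (level before this adjustment is 25 ≥ 3, so +4): 25 + 4 = 29.
A8 applies: 29 − 3 = 26.
Level 26 exceeds the maximum of 22; capped at 22.
Final offense level: 22.
Criminal history: 4 prior points → Category I (0-7).
Level 22 falls in the 21-22 band.
Grid: Level 21-22 × Category I = 184-216 weeks.

184-216 weeks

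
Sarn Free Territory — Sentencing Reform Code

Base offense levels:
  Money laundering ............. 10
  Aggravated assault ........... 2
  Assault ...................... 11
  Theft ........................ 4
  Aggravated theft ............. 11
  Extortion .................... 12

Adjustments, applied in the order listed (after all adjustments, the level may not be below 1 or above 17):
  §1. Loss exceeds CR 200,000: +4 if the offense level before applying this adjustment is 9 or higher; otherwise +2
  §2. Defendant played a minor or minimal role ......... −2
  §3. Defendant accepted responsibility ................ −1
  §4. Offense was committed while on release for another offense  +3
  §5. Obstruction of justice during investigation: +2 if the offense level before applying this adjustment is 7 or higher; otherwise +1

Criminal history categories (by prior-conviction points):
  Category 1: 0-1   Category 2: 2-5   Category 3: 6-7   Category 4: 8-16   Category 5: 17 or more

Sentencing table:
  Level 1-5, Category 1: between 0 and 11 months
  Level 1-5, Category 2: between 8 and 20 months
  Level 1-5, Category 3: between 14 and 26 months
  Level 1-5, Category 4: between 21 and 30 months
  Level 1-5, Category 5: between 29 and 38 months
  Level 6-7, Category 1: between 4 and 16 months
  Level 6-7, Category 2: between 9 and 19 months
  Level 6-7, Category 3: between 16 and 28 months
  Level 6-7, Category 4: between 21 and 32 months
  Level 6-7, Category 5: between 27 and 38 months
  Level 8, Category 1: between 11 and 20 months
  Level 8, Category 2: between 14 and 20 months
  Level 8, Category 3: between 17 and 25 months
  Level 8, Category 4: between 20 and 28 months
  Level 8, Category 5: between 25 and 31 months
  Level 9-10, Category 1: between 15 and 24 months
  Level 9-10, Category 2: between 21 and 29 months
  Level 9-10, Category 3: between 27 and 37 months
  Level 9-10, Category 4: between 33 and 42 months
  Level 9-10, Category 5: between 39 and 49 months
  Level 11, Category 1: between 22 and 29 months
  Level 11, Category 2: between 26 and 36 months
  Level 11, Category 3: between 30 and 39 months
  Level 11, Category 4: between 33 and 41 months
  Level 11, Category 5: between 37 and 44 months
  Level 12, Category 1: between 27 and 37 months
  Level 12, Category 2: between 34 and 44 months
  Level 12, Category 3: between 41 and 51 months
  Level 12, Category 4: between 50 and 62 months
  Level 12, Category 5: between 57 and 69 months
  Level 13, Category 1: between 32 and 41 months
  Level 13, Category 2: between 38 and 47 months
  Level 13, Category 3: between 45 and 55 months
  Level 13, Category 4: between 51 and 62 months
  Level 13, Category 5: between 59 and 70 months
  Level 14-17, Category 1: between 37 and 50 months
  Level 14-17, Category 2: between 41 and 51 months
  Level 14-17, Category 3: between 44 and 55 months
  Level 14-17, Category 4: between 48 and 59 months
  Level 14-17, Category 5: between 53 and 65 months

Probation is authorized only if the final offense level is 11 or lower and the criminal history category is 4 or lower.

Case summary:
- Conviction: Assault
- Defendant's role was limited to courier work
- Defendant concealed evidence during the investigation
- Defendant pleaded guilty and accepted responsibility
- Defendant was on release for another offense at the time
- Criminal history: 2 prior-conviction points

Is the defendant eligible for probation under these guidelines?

No

Base offense level for assault: 11.
§2 applies: 11 − 2 = 9.
§3 applies: 9 − 1 = 8.
§4 applies: 8 + 3 = 11.
§5 applies (level before this adjustment is 11 ≥ 7, so +2): 11 + 2 = 13.
Final offense level: 13.
Criminal history: 2 prior points → Category 2 (2-5).
Level 13 falls in the 13 band.
Grid: Level 13 × Category 2 = 38-47 months.
Probation check: level 13 > 11 and category 2 ≤ 4 → not eligible.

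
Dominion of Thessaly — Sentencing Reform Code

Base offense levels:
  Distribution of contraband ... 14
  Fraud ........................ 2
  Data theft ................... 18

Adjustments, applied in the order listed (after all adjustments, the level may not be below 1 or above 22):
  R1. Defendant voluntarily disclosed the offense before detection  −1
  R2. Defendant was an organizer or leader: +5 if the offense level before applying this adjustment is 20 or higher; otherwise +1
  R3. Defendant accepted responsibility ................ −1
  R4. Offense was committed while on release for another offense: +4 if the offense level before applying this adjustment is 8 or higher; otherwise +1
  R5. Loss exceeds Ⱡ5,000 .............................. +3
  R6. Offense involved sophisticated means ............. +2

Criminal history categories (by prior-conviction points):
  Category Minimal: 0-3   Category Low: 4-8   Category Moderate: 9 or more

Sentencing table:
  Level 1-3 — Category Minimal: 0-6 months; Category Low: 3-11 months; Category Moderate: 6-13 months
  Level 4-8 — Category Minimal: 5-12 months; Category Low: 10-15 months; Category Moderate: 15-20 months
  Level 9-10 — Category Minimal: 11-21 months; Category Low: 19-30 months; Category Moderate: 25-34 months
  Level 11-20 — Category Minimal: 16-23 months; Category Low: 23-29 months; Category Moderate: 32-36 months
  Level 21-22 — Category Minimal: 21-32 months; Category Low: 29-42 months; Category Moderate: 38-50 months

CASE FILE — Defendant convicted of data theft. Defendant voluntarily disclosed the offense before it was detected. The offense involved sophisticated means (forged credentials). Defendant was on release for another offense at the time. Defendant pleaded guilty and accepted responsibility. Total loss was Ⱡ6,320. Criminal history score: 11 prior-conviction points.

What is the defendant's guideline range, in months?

Base offense level for data theft: 18.
R1 applies: 18 − 1 = 17.
R2 does not apply.
R3 applies: 17 − 1 = 16.
R4 applies (level before this adjustment is 16 ≥ 8, so +4): 16 + 4 = 20.
R5 applies: 20 + 3 = 23.
R6 applies: 23 + 2 = 25.
Level 25 exceeds the maximum of 22; capped at 22.
Final offense level: 22.
Criminal history: 11 prior points → Category Moderate (9+).
Level 22 falls in the 21-22 band.
Grid: Level 21-22 × Category Moderate = 38-50 months.

38-50 months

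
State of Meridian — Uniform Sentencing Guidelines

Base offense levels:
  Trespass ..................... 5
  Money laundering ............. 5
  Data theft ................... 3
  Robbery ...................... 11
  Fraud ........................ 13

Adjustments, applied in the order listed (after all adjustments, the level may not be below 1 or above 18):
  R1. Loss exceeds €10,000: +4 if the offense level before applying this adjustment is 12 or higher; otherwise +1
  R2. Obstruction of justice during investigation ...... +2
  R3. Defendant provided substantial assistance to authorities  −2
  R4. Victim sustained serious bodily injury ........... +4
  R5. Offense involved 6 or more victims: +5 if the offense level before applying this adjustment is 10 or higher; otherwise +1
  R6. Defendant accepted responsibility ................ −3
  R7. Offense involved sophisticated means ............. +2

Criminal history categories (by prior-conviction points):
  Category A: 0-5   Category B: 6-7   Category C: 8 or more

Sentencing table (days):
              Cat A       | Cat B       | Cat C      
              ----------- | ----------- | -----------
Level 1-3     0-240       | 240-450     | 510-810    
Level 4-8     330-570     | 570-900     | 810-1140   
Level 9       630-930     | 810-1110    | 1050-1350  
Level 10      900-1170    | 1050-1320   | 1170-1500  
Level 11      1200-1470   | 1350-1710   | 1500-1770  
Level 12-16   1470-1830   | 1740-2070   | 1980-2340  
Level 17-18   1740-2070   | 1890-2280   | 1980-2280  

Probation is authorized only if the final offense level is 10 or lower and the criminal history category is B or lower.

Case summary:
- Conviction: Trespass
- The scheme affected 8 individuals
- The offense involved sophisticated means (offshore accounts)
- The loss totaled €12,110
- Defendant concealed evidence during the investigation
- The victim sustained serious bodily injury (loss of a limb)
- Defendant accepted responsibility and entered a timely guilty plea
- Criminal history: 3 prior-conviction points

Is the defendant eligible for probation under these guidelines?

Base offense level for trespass: 5.
R1 applies (level before this adjustment is 5 < 12, so +1): 5 + 1 = 6.
R2 applies: 6 + 2 = 8.
R3 does not apply.
R4 applies: 8 + 4 = 12.
R5 applies (level before this adjustment is 12 ≥ 10, so +5): 12 + 5 = 17.
R6 applies: 17 − 3 = 14.
R7 applies: 14 + 2 = 16.
Final offense level: 16.
Criminal history: 3 prior points → Category A (0-5).
Level 16 falls in the 12-16 band.
Grid: Level 12-16 × Category A = 1470-1830 days.
Probation check: level 16 > 10 and category A ≤ B → not eligible.

No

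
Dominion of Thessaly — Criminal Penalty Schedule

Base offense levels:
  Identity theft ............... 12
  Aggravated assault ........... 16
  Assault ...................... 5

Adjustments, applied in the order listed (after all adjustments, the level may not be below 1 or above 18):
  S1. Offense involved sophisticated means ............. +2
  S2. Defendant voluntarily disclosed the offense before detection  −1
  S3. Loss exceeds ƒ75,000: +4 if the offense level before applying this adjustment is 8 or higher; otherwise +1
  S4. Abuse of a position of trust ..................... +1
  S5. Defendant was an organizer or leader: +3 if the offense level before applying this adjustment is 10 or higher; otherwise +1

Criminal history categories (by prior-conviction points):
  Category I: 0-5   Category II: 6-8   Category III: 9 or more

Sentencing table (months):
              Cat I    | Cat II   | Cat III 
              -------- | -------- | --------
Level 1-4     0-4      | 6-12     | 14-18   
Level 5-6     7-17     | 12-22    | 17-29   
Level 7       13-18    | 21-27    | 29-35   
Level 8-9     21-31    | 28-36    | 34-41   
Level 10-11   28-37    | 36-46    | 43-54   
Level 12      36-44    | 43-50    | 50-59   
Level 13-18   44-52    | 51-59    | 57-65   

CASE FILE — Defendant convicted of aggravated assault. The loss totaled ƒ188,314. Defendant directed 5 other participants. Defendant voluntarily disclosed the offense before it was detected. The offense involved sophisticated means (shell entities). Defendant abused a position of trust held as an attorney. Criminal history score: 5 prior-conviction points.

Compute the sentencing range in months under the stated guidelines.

Base offense level for aggravated assault: 16.
S1 applies: 16 + 2 = 18.
S2 applies: 18 − 1 = 17.
S3 applies (level before this adjustment is 17 ≥ 8, so +4): 17 + 4 = 21.
S4 applies: 21 + 1 = 22.
S5 applies (level before this adjustment is 22 ≥ 10, so +3): 22 + 3 = 25.
Level 25 exceeds the maximum of 18; capped at 18.
Final offense level: 18.
Criminal history: 5 prior points → Category I (0-5).
Level 18 falls in the 13-18 band.
Grid: Level 13-18 × Category I = 44-52 months.

44-52 months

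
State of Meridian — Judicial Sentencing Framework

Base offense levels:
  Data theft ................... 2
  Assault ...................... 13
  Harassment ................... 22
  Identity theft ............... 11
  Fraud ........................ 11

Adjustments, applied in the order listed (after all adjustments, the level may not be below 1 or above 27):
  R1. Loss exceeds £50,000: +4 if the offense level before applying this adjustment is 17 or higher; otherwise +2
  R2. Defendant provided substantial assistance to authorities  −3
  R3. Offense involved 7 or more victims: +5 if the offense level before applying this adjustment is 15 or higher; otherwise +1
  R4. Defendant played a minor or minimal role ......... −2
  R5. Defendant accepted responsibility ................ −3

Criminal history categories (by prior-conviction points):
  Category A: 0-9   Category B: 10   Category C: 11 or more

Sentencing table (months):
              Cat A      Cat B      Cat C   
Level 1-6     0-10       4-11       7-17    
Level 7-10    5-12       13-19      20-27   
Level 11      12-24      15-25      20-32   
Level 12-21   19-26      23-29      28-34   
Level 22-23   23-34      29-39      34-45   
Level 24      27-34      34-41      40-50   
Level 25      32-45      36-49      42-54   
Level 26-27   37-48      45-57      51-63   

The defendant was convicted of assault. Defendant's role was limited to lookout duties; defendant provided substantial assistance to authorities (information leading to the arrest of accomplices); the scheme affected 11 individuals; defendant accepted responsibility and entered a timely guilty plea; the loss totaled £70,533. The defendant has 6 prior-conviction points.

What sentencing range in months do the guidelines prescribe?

Base offense level for assault: 13.
R1 applies (level before this adjustment is 13 < 17, so +2): 13 + 2 = 15.
R2 applies: 15 − 3 = 12.
R3 applies (level before this adjustment is 12 < 15, so +1): 12 + 1 = 13.
R4 applies: 13 − 2 = 11.
R5 applies: 11 − 3 = 8.
Final offense level: 8.
Criminal history: 6 prior points → Category A (0-9).
Level 8 falls in the 7-10 band.
Grid: Level 7-10 × Category A = 5-12 months.

5-12 months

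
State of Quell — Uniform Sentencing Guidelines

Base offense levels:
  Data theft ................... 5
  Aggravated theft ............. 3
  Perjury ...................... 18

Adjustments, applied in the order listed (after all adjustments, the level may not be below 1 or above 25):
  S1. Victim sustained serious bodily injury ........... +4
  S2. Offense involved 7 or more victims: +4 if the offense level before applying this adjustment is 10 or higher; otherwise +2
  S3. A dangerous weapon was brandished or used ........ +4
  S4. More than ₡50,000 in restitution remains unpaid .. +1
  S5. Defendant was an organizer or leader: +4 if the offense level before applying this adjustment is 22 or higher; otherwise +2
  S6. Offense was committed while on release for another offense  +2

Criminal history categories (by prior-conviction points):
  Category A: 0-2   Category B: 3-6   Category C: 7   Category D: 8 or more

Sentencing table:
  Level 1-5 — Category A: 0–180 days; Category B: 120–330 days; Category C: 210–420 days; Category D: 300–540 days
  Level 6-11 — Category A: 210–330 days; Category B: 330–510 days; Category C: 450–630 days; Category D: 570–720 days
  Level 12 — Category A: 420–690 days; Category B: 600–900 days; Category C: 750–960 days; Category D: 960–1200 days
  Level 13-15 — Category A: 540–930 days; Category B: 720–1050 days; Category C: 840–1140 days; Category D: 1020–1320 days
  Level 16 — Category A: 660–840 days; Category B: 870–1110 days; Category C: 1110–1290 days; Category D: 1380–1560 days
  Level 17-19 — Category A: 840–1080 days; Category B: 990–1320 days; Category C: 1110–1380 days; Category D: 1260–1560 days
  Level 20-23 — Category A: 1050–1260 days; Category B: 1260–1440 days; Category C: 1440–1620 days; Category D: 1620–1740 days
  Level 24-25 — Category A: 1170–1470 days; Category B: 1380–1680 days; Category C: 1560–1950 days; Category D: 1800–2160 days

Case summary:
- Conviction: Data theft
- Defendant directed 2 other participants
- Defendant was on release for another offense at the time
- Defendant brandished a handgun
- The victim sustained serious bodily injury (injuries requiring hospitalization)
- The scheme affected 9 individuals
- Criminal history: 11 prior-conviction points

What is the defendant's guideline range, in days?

1260-1560 days

Base offense level for data theft: 5.
S1 applies: 5 + 4 = 9.
S2 applies (level before this adjustment is 9 < 10, so +2): 9 + 2 = 11.
S3 applies: 11 + 4 = 15.
S4 does not apply.
S5 applies (level before this adjustment is 15 < 22, so +2): 15 + 2 = 17.
S6 applies: 17 + 2 = 19.
Final offense level: 19.
Criminal history: 11 prior points → Category D (8+).
Level 19 falls in the 17-19 band.
Grid: Level 17-19 × Category D = 1260-1560 days.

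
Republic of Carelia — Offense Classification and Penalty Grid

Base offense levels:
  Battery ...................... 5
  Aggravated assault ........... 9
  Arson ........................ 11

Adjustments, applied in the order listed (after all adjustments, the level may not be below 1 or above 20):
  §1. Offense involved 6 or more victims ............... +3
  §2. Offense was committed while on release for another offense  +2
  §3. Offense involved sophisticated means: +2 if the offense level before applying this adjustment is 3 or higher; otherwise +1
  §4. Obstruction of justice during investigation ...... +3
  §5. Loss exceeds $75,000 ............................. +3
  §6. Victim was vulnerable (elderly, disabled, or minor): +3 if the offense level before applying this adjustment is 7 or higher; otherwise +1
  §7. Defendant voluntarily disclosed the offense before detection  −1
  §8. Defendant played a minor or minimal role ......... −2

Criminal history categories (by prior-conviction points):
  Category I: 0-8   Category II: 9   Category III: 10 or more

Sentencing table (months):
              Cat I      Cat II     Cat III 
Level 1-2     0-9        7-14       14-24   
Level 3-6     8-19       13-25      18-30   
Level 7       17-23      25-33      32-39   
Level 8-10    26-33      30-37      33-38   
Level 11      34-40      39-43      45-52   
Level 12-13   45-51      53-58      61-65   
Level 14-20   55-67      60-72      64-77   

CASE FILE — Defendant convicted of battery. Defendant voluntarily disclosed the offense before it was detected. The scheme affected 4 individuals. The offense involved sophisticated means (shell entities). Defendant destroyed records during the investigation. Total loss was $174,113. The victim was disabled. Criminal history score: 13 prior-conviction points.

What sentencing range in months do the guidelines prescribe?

Base offense level for battery: 5.
§1 does not apply.
§3 applies (level before this adjustment is 5 ≥ 3, so +2): 5 + 2 = 7.
§4 applies: 7 + 3 = 10.
§5 applies: 10 + 3 = 13.
§6 applies (level before this adjustment is 13 ≥ 7, so +3): 13 + 3 = 16.
§7 applies: 16 − 1 = 15.
Final offense level: 15.
Criminal history: 13 prior points → Category III (10+).
Level 15 falls in the 14-20 band.
Grid: Level 14-20 × Category III = 64-77 months.

64-77 months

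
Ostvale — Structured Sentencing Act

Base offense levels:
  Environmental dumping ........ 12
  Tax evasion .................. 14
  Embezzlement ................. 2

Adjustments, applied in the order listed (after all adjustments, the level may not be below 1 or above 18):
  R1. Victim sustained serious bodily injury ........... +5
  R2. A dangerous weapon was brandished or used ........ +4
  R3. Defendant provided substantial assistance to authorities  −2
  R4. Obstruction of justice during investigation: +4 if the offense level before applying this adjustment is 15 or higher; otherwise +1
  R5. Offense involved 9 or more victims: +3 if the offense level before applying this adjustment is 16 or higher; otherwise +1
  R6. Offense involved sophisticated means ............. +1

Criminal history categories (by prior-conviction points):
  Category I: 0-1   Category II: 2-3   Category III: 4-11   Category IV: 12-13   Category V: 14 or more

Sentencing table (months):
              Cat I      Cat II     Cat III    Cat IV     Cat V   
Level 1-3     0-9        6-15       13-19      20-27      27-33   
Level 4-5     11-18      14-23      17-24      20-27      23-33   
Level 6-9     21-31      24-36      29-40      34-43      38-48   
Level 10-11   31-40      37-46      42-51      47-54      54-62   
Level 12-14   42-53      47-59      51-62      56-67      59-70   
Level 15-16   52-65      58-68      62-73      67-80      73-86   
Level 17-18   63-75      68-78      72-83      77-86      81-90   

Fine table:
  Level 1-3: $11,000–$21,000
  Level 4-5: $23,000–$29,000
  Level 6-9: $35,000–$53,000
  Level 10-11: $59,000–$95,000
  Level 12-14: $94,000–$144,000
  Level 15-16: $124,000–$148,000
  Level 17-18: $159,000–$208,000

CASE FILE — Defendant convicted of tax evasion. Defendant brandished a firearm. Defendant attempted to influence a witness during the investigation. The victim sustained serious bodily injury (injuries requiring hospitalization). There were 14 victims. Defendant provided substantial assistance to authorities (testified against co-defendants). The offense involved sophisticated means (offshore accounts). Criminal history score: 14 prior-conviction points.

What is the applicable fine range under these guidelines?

Base offense level for tax evasion: 14.
R1 applies: 14 + 5 = 19.
R2 applies: 19 + 4 = 23.
R3 applies: 23 − 2 = 21.
R4 applies (level before this adjustment is 21 ≥ 15, so +4): 21 + 4 = 25.
R5 applies (level before this adjustment is 25 ≥ 16, so +3): 25 + 3 = 28.
R6 applies: 28 + 1 = 29.
Level 29 exceeds the maximum of 18; capped at 18.
Final offense level: 18.
Level 18 falls in the 17-18 band.
Fine table: Level 17-18 → $159,000–$208,000.

$159,000–$208,000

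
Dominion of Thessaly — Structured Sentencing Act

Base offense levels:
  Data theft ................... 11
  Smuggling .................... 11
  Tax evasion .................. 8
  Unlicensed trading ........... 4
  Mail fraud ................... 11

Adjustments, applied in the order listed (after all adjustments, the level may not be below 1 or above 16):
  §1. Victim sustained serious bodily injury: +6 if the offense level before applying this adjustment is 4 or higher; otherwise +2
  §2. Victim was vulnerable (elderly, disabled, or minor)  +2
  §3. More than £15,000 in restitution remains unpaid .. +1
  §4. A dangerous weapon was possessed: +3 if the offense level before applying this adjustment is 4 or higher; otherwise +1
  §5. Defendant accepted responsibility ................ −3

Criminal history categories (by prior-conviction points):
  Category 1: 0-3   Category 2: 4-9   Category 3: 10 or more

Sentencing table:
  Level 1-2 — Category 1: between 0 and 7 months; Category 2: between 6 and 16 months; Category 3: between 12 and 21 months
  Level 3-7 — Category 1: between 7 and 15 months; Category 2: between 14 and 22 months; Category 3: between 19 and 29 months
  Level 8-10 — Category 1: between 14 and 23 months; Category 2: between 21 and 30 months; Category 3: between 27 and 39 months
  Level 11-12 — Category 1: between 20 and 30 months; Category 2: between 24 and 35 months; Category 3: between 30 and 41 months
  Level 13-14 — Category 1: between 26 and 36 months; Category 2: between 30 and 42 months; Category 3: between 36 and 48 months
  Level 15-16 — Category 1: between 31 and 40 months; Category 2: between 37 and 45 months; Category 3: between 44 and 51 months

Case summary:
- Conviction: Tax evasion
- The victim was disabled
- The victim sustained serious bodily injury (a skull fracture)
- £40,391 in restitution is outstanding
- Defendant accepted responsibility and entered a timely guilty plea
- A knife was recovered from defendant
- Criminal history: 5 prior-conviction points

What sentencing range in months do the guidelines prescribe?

Base offense level for tax evasion: 8.
§1 applies (level before this adjustment is 8 ≥ 4, so +6): 8 + 6 = 14.
§2 applies: 14 + 2 = 16.
§3 applies: 16 + 1 = 17.
§4 applies (level before this adjustment is 17 ≥ 4, so +3): 17 + 3 = 20.
§5 applies: 20 − 3 = 17.
Level 17 exceeds the maximum of 16; capped at 16.
Final offense level: 16.
Criminal history: 5 prior points → Category 2 (4-9).
Level 16 falls in the 15-16 band.
Grid: Level 15-16 × Category 2 = 37-45 months.

37-45 months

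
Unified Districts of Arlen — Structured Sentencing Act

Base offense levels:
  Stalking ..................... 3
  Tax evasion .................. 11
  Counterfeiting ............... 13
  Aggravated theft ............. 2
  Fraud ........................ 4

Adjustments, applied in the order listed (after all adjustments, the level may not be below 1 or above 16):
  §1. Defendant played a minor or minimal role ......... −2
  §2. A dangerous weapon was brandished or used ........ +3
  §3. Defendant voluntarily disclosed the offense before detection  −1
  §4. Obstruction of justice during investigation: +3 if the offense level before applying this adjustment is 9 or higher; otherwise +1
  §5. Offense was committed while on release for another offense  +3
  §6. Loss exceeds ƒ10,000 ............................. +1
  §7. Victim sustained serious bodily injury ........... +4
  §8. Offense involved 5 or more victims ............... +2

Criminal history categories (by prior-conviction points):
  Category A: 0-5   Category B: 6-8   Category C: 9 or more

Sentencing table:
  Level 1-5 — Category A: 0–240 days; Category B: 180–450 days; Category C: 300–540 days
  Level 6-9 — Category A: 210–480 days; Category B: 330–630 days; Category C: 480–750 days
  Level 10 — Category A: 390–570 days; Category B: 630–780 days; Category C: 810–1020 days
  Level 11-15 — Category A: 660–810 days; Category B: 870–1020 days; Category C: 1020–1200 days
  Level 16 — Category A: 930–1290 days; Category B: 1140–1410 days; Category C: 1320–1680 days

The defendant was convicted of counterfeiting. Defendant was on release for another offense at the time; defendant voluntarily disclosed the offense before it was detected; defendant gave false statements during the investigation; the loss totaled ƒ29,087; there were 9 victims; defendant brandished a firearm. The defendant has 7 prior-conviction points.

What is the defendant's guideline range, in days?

Base offense level for counterfeiting: 13.
§2 applies: 13 + 3 = 16.
§3 applies: 16 − 1 = 15.
§4 applies (level before this adjustment is 15 ≥ 9, so +3): 15 + 3 = 18.
§5 applies: 18 + 3 = 21.
§6 applies: 21 + 1 = 22.
§8 applies: 22 + 2 = 24.
Level 24 exceeds the maximum of 16; capped at 16.
Final offense level: 16.
Criminal history: 7 prior points → Category B (6-8).
Level 16 falls in the 16 band.
Grid: Level 16 × Category B = 1140-1410 days.

1140-1410 days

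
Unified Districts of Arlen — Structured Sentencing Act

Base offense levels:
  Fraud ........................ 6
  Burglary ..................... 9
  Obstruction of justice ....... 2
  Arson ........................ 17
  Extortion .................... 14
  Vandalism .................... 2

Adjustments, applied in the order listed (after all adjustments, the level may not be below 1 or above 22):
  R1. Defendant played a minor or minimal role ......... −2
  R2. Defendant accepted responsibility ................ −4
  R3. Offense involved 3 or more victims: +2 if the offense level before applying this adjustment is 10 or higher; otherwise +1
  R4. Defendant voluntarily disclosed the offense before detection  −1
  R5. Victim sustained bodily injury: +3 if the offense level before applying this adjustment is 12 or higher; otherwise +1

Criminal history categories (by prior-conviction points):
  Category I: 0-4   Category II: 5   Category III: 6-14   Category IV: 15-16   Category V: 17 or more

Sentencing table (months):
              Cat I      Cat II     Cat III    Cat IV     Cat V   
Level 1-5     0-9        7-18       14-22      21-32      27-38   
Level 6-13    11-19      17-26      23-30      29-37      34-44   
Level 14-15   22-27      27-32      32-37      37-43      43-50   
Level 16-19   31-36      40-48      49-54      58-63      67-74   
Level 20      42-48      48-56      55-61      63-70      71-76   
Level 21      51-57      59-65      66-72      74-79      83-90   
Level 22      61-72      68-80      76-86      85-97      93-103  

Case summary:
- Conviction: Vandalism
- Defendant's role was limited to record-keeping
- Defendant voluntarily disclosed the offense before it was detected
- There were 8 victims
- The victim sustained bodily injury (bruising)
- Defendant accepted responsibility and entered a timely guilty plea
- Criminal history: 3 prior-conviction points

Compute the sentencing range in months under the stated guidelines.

0-9 months

Base offense level for vandalism: 2.
R1 applies: 2 − 2 = 0.
R2 applies: 0 − 4 = -4.
R3 applies (level before this adjustment is -4 < 10, so +1): -4 + 1 = -3.
R4 applies: -3 − 1 = -4.
R5 applies (level before this adjustment is -4 < 12, so +1): -4 + 1 = -3.
Level -3 is below the minimum of 1; floored at 1.
Final offense level: 1.
Criminal history: 3 prior points → Category I (0-4).
Level 1 falls in the 1-5 band.
Grid: Level 1-5 × Category I = 0-9 months.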